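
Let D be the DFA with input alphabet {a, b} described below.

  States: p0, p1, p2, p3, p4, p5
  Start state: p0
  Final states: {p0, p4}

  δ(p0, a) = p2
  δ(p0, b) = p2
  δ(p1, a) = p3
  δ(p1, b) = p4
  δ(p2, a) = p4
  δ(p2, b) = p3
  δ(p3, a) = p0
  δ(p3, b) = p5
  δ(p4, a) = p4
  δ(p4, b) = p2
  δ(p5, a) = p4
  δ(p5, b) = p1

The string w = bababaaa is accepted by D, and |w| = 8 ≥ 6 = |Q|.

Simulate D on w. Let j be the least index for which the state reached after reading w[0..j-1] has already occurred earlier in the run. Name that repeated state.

p2

State sequence: p0 -b-> p2 -a-> p4 -b-> p2 -a-> p4 -b-> p2 -a-> p4 -a-> p4 -a-> p4
First repeat at step 3: p2 was already visited.

The earliest repeat is at step j = 3: D is in p2, which it already visited at step i = 1.
Since D has 6 states, any run of length ≥ 6 visits 6+1 states, so by pigeonhole some state repeats within the first 6 steps — that repeat gives the pumpable loop.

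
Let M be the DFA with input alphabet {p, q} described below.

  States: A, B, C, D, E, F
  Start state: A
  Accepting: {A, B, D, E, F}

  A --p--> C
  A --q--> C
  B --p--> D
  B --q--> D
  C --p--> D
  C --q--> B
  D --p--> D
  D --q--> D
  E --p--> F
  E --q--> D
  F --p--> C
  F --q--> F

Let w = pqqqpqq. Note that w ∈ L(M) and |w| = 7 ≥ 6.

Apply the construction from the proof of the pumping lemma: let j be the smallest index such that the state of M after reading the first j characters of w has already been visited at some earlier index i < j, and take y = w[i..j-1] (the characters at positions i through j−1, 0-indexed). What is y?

State sequence: A -p-> C -q-> B -q-> D -q-> D -p-> D -q-> D -q-> D
First repeat at step 4: D was already visited.

So i = 3, j = 4, giving x = w[0:3] = pqq, y = w[3:4] = q, z = w[4:7] = pqq.
Check: |xy| = 4 ≤ 6 and |y| = 1 ≥ 1. Reading y takes M from D back to D, so every xyⁱz is accepted.

q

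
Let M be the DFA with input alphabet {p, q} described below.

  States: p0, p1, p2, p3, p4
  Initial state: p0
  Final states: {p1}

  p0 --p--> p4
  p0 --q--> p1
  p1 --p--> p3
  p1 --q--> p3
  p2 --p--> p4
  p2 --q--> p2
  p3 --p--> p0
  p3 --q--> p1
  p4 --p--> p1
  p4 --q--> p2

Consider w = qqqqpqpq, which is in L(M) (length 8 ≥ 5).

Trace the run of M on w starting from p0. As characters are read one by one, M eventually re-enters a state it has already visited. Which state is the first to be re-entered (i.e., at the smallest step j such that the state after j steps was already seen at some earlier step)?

Run of M on w = q q q q p q p q:
  step 0: p0  (start)
  step 1: p1  (read q: p0→p1)
  step 2: p3  (read q: p1→p3)
  step 3: p1  (read q: p3→p1)   ← first repeat (p1 seen earlier)
  step 4: p3  (read q: p1→p3)
  step 5: p0  (read p: p3→p0)
  step 6: p1  (read q: p0→p1)
  step 7: p3  (read p: p1→p3)
  step 8: p1  (read q: p3→p1)

The earliest repeat is at step j = 3: M is in p1, which it already visited at step i = 1.
Since M has 5 states, any run of length ≥ 5 visits 5+1 states, so by pigeonhole some state repeats within the first 5 steps — that repeat gives the pumpable loop.

p1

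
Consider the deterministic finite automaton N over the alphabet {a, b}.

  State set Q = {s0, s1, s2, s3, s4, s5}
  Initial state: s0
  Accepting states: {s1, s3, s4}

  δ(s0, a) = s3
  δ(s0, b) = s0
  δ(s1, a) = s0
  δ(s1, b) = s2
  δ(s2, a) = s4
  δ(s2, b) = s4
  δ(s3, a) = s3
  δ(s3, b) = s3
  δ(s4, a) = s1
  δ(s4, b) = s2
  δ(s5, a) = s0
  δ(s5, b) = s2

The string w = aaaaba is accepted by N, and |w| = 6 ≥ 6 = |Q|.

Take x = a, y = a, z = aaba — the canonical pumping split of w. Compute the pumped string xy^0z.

aaaba

xy⁰z = xz = a·aaba = aaaba.
Reading y = a takes N from s3 back to s3, so after x the machine is still in s3, and z then leads to the accepting state s3. Hence aaaba ∈ L(N).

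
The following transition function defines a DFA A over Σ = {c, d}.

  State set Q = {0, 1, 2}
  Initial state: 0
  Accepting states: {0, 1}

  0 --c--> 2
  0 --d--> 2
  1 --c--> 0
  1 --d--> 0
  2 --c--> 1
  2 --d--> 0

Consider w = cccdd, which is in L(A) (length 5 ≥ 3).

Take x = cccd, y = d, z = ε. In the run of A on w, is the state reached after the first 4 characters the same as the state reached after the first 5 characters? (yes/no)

Run of A on the first 5 characters of w = c c c d d:
  step 0: 0  (start)
  step 1: 2  (read c: 0→2)
  step 2: 1  (read c: 2→1)
  step 3: 0  (read c: 1→0)
  step 4: 2  (read d: 0→2)
  step 5: 0  (read d: 2→0)

After x (step 4): 2. After xy (step 5): 0.
They differ (2 ≠ 0), so y is not a cycle from the state after x; this split is not the one the pumping-lemma construction produces, and pumping y need not keep the string in L(A).

no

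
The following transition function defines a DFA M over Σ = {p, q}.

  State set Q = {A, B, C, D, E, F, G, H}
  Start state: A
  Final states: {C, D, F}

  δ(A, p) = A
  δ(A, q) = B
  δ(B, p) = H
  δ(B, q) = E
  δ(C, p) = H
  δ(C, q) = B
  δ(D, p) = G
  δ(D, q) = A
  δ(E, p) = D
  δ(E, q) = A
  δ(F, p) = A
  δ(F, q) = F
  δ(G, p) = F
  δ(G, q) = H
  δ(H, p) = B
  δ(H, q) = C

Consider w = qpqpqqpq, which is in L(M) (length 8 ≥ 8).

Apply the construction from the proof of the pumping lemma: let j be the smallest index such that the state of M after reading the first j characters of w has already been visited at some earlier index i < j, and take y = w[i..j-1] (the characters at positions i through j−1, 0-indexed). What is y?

Run of M on w = q p q p q q p q:
  step 0: A  (start)
  step 1: B  (read q: A→B)
  step 2: H  (read p: B→H)
  step 3: C  (read q: H→C)
  step 4: H  (read p: C→H)   ← first repeat (H seen earlier)
  step 5: C  (read q: H→C)
  step 6: B  (read q: C→B)
  step 7: H  (read p: B→H)
  step 8: C  (read q: H→C)

So i = 2, j = 4, giving x = w[0:2] = qp, y = w[2:4] = qp, z = w[4:8] = qqpq.
Check: |xy| = 4 ≤ 8 and |y| = 2 ≥ 1. Reading y takes M from H back to H, so every xyⁱz is accepted.
Pumping length from the standard proof: p = 8 (the number of states). The repeated state found above gives |xy| = j ≤ 8 and |y| = j − i ≥ 1.

qp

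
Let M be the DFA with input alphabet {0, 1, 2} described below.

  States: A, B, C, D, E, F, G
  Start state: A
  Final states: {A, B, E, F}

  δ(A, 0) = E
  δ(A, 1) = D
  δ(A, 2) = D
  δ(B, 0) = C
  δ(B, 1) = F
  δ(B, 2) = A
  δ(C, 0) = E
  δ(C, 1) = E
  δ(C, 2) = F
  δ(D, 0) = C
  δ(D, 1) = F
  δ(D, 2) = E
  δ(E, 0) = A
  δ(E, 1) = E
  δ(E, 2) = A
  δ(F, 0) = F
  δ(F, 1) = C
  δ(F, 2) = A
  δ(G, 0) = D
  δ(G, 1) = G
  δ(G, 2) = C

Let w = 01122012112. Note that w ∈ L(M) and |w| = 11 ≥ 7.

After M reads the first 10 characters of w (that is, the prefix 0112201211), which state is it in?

F

Run of M on the first 10 characters of w = 0 1 1 2 2 0 1 2 1 1:
  step 0: A  (start)
  step 1: E  (read 0: A→E)
  step 2: E  (read 1: E→E)
  step 3: E  (read 1: E→E)
  step 4: A  (read 2: E→A)
  step 5: D  (read 2: A→D)
  step 6: C  (read 0: D→C)
  step 7: E  (read 1: C→E)
  step 8: A  (read 2: E→A)
  step 9: D  (read 1: A→D)
  step 10: F  (read 1: D→F)

After reading 10 characters, M is in state F.
(This kind of state-tracing is the core of the pumping-lemma construction: with 7 states, pigeonhole forces a repeat within the first 7 steps.)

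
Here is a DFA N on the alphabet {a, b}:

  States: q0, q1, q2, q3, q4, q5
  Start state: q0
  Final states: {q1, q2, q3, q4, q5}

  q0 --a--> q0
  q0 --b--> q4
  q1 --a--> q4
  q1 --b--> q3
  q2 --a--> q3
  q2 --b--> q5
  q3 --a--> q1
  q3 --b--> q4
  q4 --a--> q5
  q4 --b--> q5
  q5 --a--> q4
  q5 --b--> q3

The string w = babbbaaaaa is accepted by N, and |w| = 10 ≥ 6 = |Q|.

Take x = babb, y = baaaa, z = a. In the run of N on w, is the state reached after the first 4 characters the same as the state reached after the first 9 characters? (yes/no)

State sequence: q0 -b-> q4 -a-> q5 -b-> q3 -b-> q4 -b-> q5 -a-> q4 -a-> q5 -a-> q4 -a-> q5

After x (step 4): q4. After xy (step 9): q5.
They differ (q4 ≠ q5), so y is not a cycle from the state after x; this split is not the one the pumping-lemma construction produces, and pumping y need not keep the string in L(N).

no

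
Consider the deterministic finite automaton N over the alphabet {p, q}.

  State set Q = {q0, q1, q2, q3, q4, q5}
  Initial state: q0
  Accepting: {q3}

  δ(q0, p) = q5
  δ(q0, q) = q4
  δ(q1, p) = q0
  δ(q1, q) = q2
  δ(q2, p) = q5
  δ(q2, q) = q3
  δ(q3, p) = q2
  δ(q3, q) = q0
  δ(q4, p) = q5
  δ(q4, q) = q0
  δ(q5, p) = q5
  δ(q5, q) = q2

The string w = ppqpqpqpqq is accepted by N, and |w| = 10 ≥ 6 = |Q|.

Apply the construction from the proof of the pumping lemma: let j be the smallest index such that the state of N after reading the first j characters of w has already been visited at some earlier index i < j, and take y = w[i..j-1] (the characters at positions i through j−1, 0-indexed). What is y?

p

State sequence: q0 -p-> q5 -p-> q5 -q-> q2 -p-> q5 -q-> q2 -p-> q5 -q-> q2 -p-> q5 -q-> q2 -q-> q3
First repeat at step 2: q5 was already visited.

So i = 1, j = 2, giving x = w[0:1] = p, y = w[1:2] = p, z = w[2:10] = qpqpqpqq.
Check: |xy| = 2 ≤ 6 and |y| = 1 ≥ 1. Reading y takes N from q5 back to q5, so every xyⁱz is accepted.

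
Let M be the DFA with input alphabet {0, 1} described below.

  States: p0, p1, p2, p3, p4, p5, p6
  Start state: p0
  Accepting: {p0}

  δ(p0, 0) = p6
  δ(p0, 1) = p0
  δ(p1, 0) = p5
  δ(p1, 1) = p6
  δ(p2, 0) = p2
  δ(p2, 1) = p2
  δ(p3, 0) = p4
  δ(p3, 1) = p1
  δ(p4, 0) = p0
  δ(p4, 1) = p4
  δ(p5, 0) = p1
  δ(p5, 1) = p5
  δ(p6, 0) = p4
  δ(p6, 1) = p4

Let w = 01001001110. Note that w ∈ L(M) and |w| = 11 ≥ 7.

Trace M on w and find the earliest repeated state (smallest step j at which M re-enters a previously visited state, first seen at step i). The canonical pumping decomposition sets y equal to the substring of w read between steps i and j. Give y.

010

Run of M on w = 0 1 0 0 1 0 0 1 1 1 0:
  step 0: p0  (start)
  step 1: p6  (read 0: p0→p6)
  step 2: p4  (read 1: p6→p4)
  step 3: p0  (read 0: p4→p0)   ← first repeat (p0 seen earlier)
  step 4: p6  (read 0: p0→p6)
  step 5: p4  (read 1: p6→p4)
  step 6: p0  (read 0: p4→p0)
  step 7: p6  (read 0: p0→p6)
  step 8: p4  (read 1: p6→p4)
  step 9: p4  (read 1: p4→p4)
  step 10: p4  (read 1: p4→p4)
  step 11: p0  (read 0: p4→p0)

So i = 0, j = 3, giving x = w[0:0] = ε, y = w[0:3] = 010, z = w[3:11] = 01001110.
Check: |xy| = 3 ≤ 7 and |y| = 3 ≥ 1. Reading y takes M from p0 back to p0, so every xyⁱz is accepted.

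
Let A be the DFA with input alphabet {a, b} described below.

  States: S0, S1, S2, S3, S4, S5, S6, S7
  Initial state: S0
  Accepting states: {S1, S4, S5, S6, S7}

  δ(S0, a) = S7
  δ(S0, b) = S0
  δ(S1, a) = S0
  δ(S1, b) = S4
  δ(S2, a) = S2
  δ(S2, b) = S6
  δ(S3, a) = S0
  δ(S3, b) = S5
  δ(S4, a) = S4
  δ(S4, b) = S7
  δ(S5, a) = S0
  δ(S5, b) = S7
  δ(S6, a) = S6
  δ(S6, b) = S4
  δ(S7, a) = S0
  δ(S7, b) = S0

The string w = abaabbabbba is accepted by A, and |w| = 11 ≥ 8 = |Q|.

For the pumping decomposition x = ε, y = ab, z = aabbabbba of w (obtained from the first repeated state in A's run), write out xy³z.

abababaabbabbba

xy^3z = ε·ab·ab·ab·aabbabbba = abababaabbabbba.
Reading y = ab takes A from S0 back to S0, so after x·y·y·y the machine is still in S0, and z then leads to the accepting state S7. Hence abababaabbabbba ∈ L(A).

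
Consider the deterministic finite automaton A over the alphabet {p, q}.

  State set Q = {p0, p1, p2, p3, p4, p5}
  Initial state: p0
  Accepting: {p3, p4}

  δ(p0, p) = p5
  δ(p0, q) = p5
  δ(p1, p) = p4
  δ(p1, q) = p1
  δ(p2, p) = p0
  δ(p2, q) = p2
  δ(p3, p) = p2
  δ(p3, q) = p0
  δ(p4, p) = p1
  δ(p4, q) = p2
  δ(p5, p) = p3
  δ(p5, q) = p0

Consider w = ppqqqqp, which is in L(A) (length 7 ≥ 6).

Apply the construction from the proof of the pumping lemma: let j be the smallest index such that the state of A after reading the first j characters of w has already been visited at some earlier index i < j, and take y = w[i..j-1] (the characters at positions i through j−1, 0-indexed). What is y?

ppq

Run of A on w = p p q q q q p:
  step 0: p0  (start)
  step 1: p5  (read p: p0→p5)
  step 2: p3  (read p: p5→p3)
  step 3: p0  (read q: p3→p0)   ← first repeat (p0 seen earlier)
  step 4: p5  (read q: p0→p5)
  step 5: p0  (read q: p5→p0)
  step 6: p5  (read q: p0→p5)
  step 7: p3  (read p: p5→p3)

So i = 0, j = 3, giving x = w[0:0] = ε, y = w[0:3] = ppq, z = w[3:7] = qqqp.
Check: |xy| = 3 ≤ 6 and |y| = 3 ≥ 1. Reading y takes A from p0 back to p0, so every xyⁱz is accepted.
With |Q| = 6, pigeonhole forces a state repeat no later than step 6; the substring read between the first and second visits to that state can be pumped.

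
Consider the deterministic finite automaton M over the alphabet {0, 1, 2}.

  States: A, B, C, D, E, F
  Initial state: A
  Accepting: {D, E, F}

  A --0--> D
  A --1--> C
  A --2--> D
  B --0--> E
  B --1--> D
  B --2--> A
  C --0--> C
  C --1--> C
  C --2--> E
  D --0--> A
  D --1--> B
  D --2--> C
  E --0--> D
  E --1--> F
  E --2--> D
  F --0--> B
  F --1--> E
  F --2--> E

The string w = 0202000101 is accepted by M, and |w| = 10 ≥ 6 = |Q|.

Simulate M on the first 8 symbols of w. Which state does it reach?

State sequence: A -0-> D -2-> C -0-> C -2-> E -0-> D -0-> A -0-> D -1-> B

After reading 8 characters, M is in state B.

B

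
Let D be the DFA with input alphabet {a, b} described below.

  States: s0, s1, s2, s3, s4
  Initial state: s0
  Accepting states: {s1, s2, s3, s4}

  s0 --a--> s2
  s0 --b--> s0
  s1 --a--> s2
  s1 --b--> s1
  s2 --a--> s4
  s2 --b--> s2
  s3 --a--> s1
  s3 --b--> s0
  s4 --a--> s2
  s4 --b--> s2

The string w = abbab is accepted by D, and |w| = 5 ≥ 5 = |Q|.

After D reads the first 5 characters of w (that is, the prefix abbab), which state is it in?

State sequence: s0 -a-> s2 -b-> s2 -b-> s2 -a-> s4 -b-> s2

After reading 5 characters, D is in state s2.
(This kind of state-tracing is the core of the pumping-lemma construction: with 5 states, pigeonhole forces a repeat within the first 5 steps.)

s2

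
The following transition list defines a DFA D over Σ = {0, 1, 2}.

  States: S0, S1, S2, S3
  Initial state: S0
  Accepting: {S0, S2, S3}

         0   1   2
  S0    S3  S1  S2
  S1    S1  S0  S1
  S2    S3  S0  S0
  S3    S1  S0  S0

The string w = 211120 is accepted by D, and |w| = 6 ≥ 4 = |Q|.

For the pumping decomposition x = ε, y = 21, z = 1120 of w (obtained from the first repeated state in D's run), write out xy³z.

xy^3z = ε·21·21·21·1120 = 2121211120.
Reading y = 21 takes D from S0 back to S0, so after x·y·y·y the machine is still in S0, and z then leads to the accepting state S3. Hence 2121211120 ∈ L(D).

2121211120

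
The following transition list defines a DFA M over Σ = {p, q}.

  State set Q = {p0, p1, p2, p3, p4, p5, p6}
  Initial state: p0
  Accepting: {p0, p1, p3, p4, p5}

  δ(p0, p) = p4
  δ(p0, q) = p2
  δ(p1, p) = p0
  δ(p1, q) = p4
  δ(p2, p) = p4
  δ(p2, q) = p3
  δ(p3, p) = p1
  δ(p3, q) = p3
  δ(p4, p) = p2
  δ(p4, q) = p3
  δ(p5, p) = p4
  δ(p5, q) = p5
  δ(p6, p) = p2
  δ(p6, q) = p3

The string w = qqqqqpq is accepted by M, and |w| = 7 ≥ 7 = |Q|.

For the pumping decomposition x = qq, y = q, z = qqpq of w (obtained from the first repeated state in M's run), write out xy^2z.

xy^2z = qq·q·q·qqpq = qqqqqqpq.
Reading y = q takes M from p3 back to p3, so after x·y·y the machine is still in p3, and z then leads to the accepting state p4. Hence qqqqqqpq ∈ L(M).

qqqqqqpq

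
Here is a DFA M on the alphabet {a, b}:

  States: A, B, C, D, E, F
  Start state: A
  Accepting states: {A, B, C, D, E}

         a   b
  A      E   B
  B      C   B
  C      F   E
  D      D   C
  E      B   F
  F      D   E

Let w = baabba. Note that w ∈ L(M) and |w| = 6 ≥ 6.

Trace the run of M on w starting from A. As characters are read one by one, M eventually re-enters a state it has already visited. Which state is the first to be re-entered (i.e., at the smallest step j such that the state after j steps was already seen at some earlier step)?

Run of M on w = b a a b b a:
  step 0: A  (start)
  step 1: B  (read b: A→B)
  step 2: C  (read a: B→C)
  step 3: F  (read a: C→F)
  step 4: E  (read b: F→E)
  step 5: F  (read b: E→F)   ← first repeat (F seen earlier)
  step 6: D  (read a: F→D)

The earliest repeat is at step j = 5: M is in F, which it already visited at step i = 3.
Since M has 6 states, any run of length ≥ 6 visits 6+1 states, so by pigeonhole some state repeats within the first 6 steps — that repeat gives the pumpable loop.

F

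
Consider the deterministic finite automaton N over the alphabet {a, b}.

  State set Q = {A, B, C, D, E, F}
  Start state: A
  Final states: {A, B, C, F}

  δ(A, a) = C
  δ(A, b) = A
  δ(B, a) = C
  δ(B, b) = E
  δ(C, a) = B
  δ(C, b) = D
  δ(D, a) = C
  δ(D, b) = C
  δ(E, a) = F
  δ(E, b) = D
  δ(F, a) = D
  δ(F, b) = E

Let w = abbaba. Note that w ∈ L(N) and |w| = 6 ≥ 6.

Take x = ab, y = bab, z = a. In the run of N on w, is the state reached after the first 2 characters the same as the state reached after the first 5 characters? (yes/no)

State sequence: A -a-> C -b-> D -b-> C -a-> B -b-> E

After x (step 2): D. After xy (step 5): E.
They differ (D ≠ E), so y is not a cycle from the state after x; this split is not the one the pumping-lemma construction produces, and pumping y need not keep the string in L(N).

no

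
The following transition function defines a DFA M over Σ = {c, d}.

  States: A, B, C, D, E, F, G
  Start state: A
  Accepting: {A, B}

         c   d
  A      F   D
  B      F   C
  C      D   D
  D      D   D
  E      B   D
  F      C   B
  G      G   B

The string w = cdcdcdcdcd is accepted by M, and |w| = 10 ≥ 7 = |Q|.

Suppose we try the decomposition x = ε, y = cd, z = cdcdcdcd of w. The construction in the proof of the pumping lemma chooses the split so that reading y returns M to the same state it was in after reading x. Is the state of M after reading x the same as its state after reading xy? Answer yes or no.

no

Run of M on the first 2 characters of w = c d:
  step 0: A  (start)
  step 1: F  (read c: A→F)
  step 2: B  (read d: F→B)

After x (step 0): A. After xy (step 2): B.
They differ (A ≠ B), so y is not a cycle from the state after x; this split is not the one the pumping-lemma construction produces, and pumping y need not keep the string in L(M).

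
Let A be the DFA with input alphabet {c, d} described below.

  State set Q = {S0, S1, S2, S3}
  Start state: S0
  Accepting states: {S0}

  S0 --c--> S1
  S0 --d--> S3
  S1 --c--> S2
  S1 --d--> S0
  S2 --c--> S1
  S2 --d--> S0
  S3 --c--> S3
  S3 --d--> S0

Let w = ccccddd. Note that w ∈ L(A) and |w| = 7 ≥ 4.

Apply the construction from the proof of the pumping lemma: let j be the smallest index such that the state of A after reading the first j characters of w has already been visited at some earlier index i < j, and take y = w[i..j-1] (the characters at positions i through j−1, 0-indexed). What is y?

State sequence: S0 -c-> S1 -c-> S2 -c-> S1 -c-> S2 -d-> S0 -d-> S3 -d-> S0
First repeat at step 3: S1 was already visited.

So i = 1, j = 3, giving x = w[0:1] = c, y = w[1:3] = cc, z = w[3:7] = cddd.
Check: |xy| = 3 ≤ 4 and |y| = 2 ≥ 1. Reading y takes A from S1 back to S1, so every xyⁱz is accepted.
Since A has 4 states, any run of length ≥ 4 visits 4+1 states, so by pigeonhole some state repeats within the first 4 steps — that repeat gives the pumpable loop.

cc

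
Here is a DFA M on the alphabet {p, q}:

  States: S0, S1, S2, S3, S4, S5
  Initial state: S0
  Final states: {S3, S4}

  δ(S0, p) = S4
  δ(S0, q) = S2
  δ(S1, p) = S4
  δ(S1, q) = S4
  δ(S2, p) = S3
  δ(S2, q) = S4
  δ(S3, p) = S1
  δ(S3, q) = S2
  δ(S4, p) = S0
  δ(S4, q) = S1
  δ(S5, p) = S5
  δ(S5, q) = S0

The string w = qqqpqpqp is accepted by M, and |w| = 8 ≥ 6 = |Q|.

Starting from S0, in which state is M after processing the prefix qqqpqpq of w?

State sequence: S0 -q-> S2 -q-> S4 -q-> S1 -p-> S4 -q-> S1 -p-> S4 -q-> S1

After reading 7 characters, M is in state S1.
(This kind of state-tracing is the core of the pumping-lemma construction: with 6 states, pigeonhole forces a repeat within the first 6 steps.)

S1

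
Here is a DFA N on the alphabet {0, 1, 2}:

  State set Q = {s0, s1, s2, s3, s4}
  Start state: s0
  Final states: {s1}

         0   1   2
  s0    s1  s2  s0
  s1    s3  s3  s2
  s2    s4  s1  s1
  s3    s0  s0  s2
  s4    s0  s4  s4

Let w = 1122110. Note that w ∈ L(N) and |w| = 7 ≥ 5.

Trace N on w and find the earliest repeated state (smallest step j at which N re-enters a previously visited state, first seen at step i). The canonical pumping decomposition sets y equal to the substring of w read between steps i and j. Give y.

State sequence: s0 -1-> s2 -1-> s1 -2-> s2 -2-> s1 -1-> s3 -1-> s0 -0-> s1
First repeat at step 3: s2 was already visited.

So i = 1, j = 3, giving x = w[0:1] = 1, y = w[1:3] = 12, z = w[3:7] = 2110.
Check: |xy| = 3 ≤ 5 and |y| = 2 ≥ 1. Reading y takes N from s2 back to s2, so every xyⁱz is accepted.

12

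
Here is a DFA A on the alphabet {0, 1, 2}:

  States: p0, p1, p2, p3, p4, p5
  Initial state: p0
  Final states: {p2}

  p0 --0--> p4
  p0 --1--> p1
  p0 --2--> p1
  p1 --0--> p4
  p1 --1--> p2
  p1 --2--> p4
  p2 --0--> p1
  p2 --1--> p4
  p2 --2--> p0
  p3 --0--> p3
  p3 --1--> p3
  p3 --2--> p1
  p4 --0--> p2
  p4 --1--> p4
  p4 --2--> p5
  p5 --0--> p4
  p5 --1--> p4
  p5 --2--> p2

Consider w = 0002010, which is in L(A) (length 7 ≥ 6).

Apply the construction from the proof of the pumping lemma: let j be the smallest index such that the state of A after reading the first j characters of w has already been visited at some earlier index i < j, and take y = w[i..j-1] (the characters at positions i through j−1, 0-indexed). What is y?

002

Run of A on w = 0 0 0 2 0 1 0:
  step 0: p0  (start)
  step 1: p4  (read 0: p0→p4)
  step 2: p2  (read 0: p4→p2)
  step 3: p1  (read 0: p2→p1)
  step 4: p4  (read 2: p1→p4)   ← first repeat (p4 seen earlier)
  step 5: p2  (read 0: p4→p2)
  step 6: p4  (read 1: p2→p4)
  step 7: p2  (read 0: p4→p2)

So i = 1, j = 4, giving x = w[0:1] = 0, y = w[1:4] = 002, z = w[4:7] = 010.
Check: |xy| = 4 ≤ 6 and |y| = 3 ≥ 1. Reading y takes A from p4 back to p4, so every xyⁱz is accepted.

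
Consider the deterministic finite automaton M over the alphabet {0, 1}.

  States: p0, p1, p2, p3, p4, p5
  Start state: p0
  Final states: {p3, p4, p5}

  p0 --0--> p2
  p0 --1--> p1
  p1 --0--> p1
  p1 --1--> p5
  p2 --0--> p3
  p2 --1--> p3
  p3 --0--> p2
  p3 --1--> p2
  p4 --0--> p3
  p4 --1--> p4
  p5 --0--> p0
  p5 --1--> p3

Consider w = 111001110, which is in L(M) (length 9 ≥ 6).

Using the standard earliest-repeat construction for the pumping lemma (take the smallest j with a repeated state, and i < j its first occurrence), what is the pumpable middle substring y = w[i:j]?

00

State sequence: p0 -1-> p1 -1-> p5 -1-> p3 -0-> p2 -0-> p3 -1-> p2 -1-> p3 -1-> p2 -0-> p3
First repeat at step 5: p3 was already visited.

So i = 3, j = 5, giving x = w[0:3] = 111, y = w[3:5] = 00, z = w[5:9] = 1110.
Check: |xy| = 5 ≤ 6 and |y| = 2 ≥ 1. Reading y takes M from p3 back to p3, so every xyⁱz is accepted.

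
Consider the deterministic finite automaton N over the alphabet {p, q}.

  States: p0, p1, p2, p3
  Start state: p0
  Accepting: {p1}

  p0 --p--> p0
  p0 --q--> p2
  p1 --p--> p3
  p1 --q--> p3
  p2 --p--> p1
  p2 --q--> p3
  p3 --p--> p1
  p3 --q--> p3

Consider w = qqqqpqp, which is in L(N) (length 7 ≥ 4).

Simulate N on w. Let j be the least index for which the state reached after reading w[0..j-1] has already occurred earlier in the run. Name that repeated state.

Run of N on w = q q q q p q p:
  step 0: p0  (start)
  step 1: p2  (read q: p0→p2)
  step 2: p3  (read q: p2→p3)
  step 3: p3  (read q: p3→p3)   ← first repeat (p3 seen earlier)
  step 4: p3  (read q: p3→p3)
  step 5: p1  (read p: p3→p1)
  step 6: p3  (read q: p1→p3)
  step 7: p1  (read p: p3→p1)

The earliest repeat is at step j = 3: N is in p3, which it already visited at step i = 2.
Pumping length from the standard proof: p = 4 (the number of states). The repeated state found above gives |xy| = j ≤ 4 and |y| = j − i ≥ 1.

p3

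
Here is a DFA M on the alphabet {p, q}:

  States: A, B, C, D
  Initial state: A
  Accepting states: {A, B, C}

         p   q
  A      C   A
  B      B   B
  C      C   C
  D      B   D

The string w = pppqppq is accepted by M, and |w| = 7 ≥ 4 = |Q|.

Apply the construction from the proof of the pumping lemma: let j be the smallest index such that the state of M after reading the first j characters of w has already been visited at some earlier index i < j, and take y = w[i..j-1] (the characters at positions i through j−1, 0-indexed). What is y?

p

State sequence: A -p-> C -p-> C -p-> C -q-> C -p-> C -p-> C -q-> C
First repeat at step 2: C was already visited.

So i = 1, j = 2, giving x = w[0:1] = p, y = w[1:2] = p, z = w[2:7] = pqppq.
Check: |xy| = 2 ≤ 4 and |y| = 1 ≥ 1. Reading y takes M from C back to C, so every xyⁱz is accepted.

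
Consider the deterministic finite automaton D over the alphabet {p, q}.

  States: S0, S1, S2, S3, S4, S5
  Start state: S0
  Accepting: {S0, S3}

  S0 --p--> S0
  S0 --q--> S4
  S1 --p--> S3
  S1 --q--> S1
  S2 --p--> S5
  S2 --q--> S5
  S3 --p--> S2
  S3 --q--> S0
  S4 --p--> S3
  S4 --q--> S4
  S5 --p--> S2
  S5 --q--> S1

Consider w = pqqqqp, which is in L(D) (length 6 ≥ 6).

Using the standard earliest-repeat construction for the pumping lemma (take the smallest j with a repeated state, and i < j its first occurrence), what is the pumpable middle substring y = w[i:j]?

p

State sequence: S0 -p-> S0 -q-> S4 -q-> S4 -q-> S4 -q-> S4 -p-> S3
First repeat at step 1: S0 was already visited.

So i = 0, j = 1, giving x = w[0:0] = ε, y = w[0:1] = p, z = w[1:6] = qqqqp.
Check: |xy| = 1 ≤ 6 and |y| = 1 ≥ 1. Reading y takes D from S0 back to S0, so every xyⁱz is accepted.
Since D has 6 states, any run of length ≥ 6 visits 6+1 states, so by pigeonhole some state repeats within the first 6 steps — that repeat gives the pumpable loop.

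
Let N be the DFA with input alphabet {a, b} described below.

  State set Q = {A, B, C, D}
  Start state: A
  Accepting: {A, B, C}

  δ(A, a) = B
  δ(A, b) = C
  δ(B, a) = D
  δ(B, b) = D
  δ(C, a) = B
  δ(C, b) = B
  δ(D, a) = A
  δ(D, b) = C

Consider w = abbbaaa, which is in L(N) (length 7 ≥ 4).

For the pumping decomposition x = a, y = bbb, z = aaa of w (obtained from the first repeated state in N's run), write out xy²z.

abbbbbbaaa

xy^2z = a·bbb·bbb·aaa = abbbbbbaaa.
Reading y = bbb takes N from B back to B, so after x·y·y the machine is still in B, and z then leads to the accepting state B. Hence abbbbbbaaa ∈ L(N).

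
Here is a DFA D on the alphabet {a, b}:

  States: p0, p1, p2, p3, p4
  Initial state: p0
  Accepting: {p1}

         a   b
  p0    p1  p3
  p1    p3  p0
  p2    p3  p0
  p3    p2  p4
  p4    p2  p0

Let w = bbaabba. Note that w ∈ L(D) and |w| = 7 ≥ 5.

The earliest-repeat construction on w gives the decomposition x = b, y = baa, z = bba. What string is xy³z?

bbaabaabaabba

xy^3z = b·baa·baa·baa·bba = bbaabaabaabba.
Reading y = baa takes D from p3 back to p3, so after x·y·y·y the machine is still in p3, and z then leads to the accepting state p1. Hence bbaabaabaabba ∈ L(D).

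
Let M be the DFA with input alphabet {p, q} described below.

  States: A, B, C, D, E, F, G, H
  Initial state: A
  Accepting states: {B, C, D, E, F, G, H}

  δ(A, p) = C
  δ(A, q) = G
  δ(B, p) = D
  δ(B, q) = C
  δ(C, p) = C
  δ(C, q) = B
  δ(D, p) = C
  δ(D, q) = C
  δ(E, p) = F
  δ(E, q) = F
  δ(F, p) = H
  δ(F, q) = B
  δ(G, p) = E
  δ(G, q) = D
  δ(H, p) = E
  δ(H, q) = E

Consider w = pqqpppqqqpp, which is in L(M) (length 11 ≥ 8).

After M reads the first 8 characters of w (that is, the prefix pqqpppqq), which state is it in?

State sequence: A -p-> C -q-> B -q-> C -p-> C -p-> C -p-> C -q-> B -q-> C

After reading 8 characters, M is in state C.
(This kind of state-tracing is the core of the pumping-lemma construction: with 8 states, pigeonhole forces a repeat within the first 8 steps.)

C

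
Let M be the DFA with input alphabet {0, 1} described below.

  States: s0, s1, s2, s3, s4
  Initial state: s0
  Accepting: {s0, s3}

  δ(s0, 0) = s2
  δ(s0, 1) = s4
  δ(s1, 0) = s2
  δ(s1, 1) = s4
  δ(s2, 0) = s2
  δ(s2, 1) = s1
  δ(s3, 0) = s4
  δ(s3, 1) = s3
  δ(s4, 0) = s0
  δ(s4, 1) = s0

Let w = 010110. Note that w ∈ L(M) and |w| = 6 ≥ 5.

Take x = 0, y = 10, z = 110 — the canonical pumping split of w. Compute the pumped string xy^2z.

01010110

xy^2z = 0·10·10·110 = 01010110.
Reading y = 10 takes M from s2 back to s2, so after x·y·y the machine is still in s2, and z then leads to the accepting state s0. Hence 01010110 ∈ L(M).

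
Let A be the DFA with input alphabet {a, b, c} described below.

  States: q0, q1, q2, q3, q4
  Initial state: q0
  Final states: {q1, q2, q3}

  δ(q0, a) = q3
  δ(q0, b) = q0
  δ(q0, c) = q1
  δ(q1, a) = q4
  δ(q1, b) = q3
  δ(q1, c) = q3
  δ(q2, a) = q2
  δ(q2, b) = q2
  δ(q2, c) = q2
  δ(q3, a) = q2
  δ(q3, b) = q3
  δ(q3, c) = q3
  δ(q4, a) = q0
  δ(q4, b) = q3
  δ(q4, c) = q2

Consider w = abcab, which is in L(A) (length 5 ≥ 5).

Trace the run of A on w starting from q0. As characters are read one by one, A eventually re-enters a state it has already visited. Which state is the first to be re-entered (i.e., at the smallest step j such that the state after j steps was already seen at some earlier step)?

q3

Run of A on w = a b c a b:
  step 0: q0  (start)
  step 1: q3  (read a: q0→q3)
  step 2: q3  (read b: q3→q3)   ← first repeat (q3 seen earlier)
  step 3: q3  (read c: q3→q3)
  step 4: q2  (read a: q3→q2)
  step 5: q2  (read b: q2→q2)

The earliest repeat is at step j = 2: A is in q3, which it already visited at step i = 1.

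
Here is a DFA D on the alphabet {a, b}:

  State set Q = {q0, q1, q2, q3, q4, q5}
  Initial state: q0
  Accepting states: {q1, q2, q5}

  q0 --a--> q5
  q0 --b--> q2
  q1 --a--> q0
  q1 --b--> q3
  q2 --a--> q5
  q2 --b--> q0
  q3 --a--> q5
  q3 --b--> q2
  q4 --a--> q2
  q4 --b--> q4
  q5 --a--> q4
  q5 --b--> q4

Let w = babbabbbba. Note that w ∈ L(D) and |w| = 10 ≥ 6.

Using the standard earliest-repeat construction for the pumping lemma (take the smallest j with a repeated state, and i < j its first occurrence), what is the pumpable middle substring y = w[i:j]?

State sequence: q0 -b-> q2 -a-> q5 -b-> q4 -b-> q4 -a-> q2 -b-> q0 -b-> q2 -b-> q0 -b-> q2 -a-> q5
First repeat at step 4: q4 was already visited.

So i = 3, j = 4, giving x = w[0:3] = bab, y = w[3:4] = b, z = w[4:10] = abbbba.
Check: |xy| = 4 ≤ 6 and |y| = 1 ≥ 1. Reading y takes D from q4 back to q4, so every xyⁱz is accepted.
The DFA has 6 states, so the proof of the pumping lemma guarantees a repeated state among the first 6+1 visited; the segment between the two visits is the pumpable y.

b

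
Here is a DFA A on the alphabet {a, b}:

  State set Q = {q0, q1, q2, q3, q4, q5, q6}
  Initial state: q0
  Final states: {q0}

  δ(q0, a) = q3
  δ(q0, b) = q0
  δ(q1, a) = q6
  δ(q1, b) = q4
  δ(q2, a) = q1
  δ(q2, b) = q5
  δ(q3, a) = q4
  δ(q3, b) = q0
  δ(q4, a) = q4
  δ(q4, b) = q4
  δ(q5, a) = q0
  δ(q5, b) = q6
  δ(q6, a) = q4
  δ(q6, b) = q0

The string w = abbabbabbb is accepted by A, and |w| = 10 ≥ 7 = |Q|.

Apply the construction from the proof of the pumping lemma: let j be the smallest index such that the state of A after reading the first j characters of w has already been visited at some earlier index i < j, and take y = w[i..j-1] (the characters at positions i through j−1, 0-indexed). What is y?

ab

Run of A on w = a b b a b b a b b b:
  step 0: q0  (start)
  step 1: q3  (read a: q0→q3)
  step 2: q0  (read b: q3→q0)   ← first repeat (q0 seen earlier)
  step 3: q0  (read b: q0→q0)
  step 4: q3  (read a: q0→q3)
  step 5: q0  (read b: q3→q0)
  step 6: q0  (read b: q0→q0)
  step 7: q3  (read a: q0→q3)
  step 8: q0  (read b: q3→q0)
  step 9: q0  (read b: q0→q0)
  step 10: q0  (read b: q0→q0)

So i = 0, j = 2, giving x = w[0:0] = ε, y = w[0:2] = ab, z = w[2:10] = babbabbb.
Check: |xy| = 2 ≤ 7 and |y| = 2 ≥ 1. Reading y takes A from q0 back to q0, so every xyⁱz is accepted.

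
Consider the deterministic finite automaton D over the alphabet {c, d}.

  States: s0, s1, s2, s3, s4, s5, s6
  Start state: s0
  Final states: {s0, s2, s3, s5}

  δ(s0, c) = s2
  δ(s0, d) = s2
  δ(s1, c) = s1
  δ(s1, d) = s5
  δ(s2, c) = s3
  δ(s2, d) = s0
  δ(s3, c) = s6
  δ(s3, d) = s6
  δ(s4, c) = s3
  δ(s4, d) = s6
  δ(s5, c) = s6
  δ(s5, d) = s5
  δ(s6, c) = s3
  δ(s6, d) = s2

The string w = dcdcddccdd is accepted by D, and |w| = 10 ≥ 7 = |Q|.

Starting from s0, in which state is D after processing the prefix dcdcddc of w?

s3

State sequence: s0 -d-> s2 -c-> s3 -d-> s6 -c-> s3 -d-> s6 -d-> s2 -c-> s3

After reading 7 characters, D is in state s3.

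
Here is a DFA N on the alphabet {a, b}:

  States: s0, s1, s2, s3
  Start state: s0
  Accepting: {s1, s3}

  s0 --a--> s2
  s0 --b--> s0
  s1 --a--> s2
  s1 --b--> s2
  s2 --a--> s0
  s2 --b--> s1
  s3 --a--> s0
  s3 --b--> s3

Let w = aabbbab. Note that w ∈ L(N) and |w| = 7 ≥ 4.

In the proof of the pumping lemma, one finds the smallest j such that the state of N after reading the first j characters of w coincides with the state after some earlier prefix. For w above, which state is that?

State sequence: s0 -a-> s2 -a-> s0 -b-> s0 -b-> s0 -b-> s0 -a-> s2 -b-> s1
First repeat at step 2: s0 was already visited.

The earliest repeat is at step j = 2: N is in s0, which it already visited at step i = 0.
The DFA has 4 states, so the proof of the pumping lemma guarantees a repeated state among the first 4+1 visited; the segment between the two visits is the pumpable y.

s0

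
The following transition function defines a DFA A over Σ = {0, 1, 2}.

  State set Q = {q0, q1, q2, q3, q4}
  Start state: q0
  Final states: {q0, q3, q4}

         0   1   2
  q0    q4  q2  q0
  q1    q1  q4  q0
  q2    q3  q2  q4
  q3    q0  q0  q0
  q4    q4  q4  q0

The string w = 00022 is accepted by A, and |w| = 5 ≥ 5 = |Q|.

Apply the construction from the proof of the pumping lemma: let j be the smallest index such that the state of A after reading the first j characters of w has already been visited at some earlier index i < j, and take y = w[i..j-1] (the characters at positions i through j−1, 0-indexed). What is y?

0

State sequence: q0 -0-> q4 -0-> q4 -0-> q4 -2-> q0 -2-> q0
First repeat at step 2: q4 was already visited.

So i = 1, j = 2, giving x = w[0:1] = 0, y = w[1:2] = 0, z = w[2:5] = 022.
Check: |xy| = 2 ≤ 5 and |y| = 1 ≥ 1. Reading y takes A from q4 back to q4, so every xyⁱz is accepted.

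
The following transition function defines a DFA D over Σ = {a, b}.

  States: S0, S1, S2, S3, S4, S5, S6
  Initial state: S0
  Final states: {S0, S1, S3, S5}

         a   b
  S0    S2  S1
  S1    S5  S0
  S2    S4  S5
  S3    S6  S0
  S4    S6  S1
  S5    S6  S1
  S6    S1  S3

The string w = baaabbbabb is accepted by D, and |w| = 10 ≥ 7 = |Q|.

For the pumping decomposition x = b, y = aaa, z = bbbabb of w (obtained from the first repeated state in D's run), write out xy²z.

baaaaaabbbabb

xy^2z = b·aaa·aaa·bbbabb = baaaaaabbbabb.
Reading y = aaa takes D from S1 back to S1, so after x·y·y the machine is still in S1, and z then leads to the accepting state S1. Hence baaaaaabbbabb ∈ L(D).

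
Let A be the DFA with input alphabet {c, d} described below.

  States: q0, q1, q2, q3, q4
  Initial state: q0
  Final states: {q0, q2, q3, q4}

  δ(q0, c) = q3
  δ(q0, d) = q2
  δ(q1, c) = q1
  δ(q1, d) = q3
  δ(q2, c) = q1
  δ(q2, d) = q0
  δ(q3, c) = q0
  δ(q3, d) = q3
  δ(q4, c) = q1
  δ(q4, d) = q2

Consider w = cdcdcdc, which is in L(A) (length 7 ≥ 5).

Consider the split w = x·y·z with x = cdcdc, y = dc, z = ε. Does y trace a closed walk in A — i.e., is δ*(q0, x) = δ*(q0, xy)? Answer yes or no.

no

State sequence: q0 -c-> q3 -d-> q3 -c-> q0 -d-> q2 -c-> q1 -d-> q3 -c-> q0

After x (step 5): q1. After xy (step 7): q0.
They differ (q1 ≠ q0), so y is not a cycle from the state after x; this split is not the one the pumping-lemma construction produces, and pumping y need not keep the string in L(A).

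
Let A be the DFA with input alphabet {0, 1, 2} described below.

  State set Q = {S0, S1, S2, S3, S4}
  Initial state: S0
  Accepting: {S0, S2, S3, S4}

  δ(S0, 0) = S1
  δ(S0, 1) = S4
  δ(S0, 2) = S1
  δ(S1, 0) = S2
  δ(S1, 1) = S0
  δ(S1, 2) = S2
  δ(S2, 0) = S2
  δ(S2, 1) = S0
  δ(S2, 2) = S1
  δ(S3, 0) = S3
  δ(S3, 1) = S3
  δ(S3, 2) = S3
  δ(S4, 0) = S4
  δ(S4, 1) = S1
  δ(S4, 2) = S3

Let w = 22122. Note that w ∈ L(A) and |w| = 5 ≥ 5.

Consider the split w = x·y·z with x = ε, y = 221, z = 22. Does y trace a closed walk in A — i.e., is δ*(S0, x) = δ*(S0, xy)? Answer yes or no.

Run of A on the first 3 characters of w = 2 2 1:
  step 0: S0  (start)
  step 1: S1  (read 2: S0→S1)
  step 2: S2  (read 2: S1→S2)
  step 3: S0  (read 1: S2→S0)

After x (step 0): S0. After xy (step 3): S0.
They match, so y = 221 drives A around a cycle from S0 back to itself; pumping y any number of times keeps A in S0 before reading z, and xyⁱz ∈ L(A) for every i ≥ 0.

yes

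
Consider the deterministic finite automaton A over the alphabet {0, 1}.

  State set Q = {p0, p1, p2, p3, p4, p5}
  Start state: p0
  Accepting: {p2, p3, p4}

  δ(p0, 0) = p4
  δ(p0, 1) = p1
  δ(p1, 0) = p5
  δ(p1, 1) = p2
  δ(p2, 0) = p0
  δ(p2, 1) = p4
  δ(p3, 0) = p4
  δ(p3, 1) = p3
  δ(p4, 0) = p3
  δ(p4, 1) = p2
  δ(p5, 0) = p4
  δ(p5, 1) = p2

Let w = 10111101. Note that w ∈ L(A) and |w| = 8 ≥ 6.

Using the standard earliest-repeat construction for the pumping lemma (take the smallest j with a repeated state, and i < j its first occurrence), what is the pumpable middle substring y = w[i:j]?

11

State sequence: p0 -1-> p1 -0-> p5 -1-> p2 -1-> p4 -1-> p2 -1-> p4 -0-> p3 -1-> p3
First repeat at step 5: p2 was already visited.

So i = 3, j = 5, giving x = w[0:3] = 101, y = w[3:5] = 11, z = w[5:8] = 101.
Check: |xy| = 5 ≤ 6 and |y| = 2 ≥ 1. Reading y takes A from p2 back to p2, so every xyⁱz is accepted.
Pumping length from the standard proof: p = 6 (the number of states). The repeated state found above gives |xy| = j ≤ 6 and |y| = j − i ≥ 1.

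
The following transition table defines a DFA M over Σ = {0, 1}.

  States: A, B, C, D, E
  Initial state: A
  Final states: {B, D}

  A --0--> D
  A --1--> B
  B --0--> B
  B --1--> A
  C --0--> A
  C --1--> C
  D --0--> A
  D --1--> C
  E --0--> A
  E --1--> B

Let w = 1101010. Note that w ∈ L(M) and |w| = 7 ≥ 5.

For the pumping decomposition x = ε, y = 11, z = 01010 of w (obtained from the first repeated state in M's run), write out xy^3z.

11111101010

xy^3z = ε·11·11·11·01010 = 11111101010.
Reading y = 11 takes M from A back to A, so after x·y·y·y the machine is still in A, and z then leads to the accepting state B. Hence 11111101010 ∈ L(M).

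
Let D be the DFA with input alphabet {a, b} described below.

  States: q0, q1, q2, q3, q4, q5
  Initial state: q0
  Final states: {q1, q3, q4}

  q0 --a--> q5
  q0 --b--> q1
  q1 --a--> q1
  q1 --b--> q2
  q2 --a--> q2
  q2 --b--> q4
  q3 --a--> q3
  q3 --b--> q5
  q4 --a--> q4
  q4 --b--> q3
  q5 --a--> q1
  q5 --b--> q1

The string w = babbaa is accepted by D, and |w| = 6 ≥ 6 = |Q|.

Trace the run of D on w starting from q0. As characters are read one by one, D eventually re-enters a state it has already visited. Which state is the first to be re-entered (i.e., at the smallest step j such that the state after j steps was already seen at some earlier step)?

Run of D on w = b a b b a a:
  step 0: q0  (start)
  step 1: q1  (read b: q0→q1)
  step 2: q1  (read a: q1→q1)   ← first repeat (q1 seen earlier)
  step 3: q2  (read b: q1→q2)
  step 4: q4  (read b: q2→q4)
  step 5: q4  (read a: q4→q4)
  step 6: q4  (read a: q4→q4)

The earliest repeat is at step j = 2: D is in q1, which it already visited at step i = 1.
With |Q| = 6, pigeonhole forces a state repeat no later than step 6; the substring read between the first and second visits to that state can be pumped.

q1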